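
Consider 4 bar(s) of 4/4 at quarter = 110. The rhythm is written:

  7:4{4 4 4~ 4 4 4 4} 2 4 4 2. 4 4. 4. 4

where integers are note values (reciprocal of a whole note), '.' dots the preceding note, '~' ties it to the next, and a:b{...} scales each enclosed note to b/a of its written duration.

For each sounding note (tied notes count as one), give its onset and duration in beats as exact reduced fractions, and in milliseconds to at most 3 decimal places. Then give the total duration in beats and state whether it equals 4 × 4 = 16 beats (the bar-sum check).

1) 0.0ms=0b +311.688ms=4/7b
2) 311.688ms=4/7b +311.688ms=4/7b
3) 623.377ms=8/7b +623.377ms=8/7b
4) 1246.753ms=16/7b +311.688ms=4/7b
5) 1558.442ms=20/7b +311.688ms=4/7b
6) 1870.13ms=24/7b +311.688ms=4/7b
7) 2181.818ms=4b +1090.909ms=2b
8) 3272.727ms=6b +545.455ms=1b
9) 3818.182ms=7b +545.455ms=1b
10) 4363.636ms=8b +1636.364ms=3b
11) 6000.0ms=11b +545.455ms=1b
12) 6545.455ms=12b +818.182ms=3/2b
13) 7363.636ms=27/2b +818.182ms=3/2b
14) 8181.818ms=15b +545.455ms=1b
Σ=16b of 16 (110bpm 4/4) — PASS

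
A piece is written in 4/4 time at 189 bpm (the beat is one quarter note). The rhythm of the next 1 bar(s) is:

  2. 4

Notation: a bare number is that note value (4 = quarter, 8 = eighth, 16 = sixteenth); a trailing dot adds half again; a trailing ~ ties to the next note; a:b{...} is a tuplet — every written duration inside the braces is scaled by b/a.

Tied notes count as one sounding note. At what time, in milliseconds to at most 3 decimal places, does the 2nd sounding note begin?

note 2 onset = 3b = 952.381ms

1. 0.0ms @ 0 + 952.381ms (3)
2. 952.381ms @ 3 + 317.46ms (1)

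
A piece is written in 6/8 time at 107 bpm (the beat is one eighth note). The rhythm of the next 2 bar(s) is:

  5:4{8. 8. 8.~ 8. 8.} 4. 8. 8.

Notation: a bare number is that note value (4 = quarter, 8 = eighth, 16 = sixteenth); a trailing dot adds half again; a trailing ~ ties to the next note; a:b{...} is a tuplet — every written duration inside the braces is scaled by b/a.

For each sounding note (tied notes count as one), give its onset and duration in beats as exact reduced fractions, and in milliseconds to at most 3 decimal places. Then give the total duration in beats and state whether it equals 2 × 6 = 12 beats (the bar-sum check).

1) 0.0ms=0b +672.897ms=6/5b
2) 672.897ms=6/5b +672.897ms=6/5b
3) 1345.794ms=12/5b +1345.794ms=12/5b
4) 2691.589ms=24/5b +672.897ms=6/5b
5) 3364.486ms=6b +1682.243ms=3b
6) 5046.729ms=9b +841.121ms=3/2b
7) 5887.85ms=21/2b +841.121ms=3/2b
Σ=12b of 12 (107bpm 6/8) — PASS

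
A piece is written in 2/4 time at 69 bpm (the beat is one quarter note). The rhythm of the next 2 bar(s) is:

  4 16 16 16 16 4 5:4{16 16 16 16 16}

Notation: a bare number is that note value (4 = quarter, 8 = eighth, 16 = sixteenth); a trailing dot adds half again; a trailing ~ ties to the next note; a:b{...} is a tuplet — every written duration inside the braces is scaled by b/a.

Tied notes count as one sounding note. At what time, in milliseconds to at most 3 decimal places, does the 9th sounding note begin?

1. 0.0ms @ 0 + 869.565ms (1)
2. 869.565ms @ 1 + 217.391ms (1/4)
3. 1086.957ms @ 5/4 + 217.391ms (1/4)
4. 1304.348ms @ 3/2 + 217.391ms (1/4)
5. 1521.739ms @ 7/4 + 217.391ms (1/4)
6. 1739.13ms @ 2 + 869.565ms (1)
7. 2608.696ms @ 3 + 173.913ms (1/5)
8. 2782.609ms @ 16/5 + 173.913ms (1/5)
9. 2956.522ms @ 17/5 + 173.913ms (1/5)
10. 3130.435ms @ 18/5 + 173.913ms (1/5)
11. 3304.348ms @ 19/5 + 173.913ms (1/5)

note 9 onset = 17/5b = 2956.522ms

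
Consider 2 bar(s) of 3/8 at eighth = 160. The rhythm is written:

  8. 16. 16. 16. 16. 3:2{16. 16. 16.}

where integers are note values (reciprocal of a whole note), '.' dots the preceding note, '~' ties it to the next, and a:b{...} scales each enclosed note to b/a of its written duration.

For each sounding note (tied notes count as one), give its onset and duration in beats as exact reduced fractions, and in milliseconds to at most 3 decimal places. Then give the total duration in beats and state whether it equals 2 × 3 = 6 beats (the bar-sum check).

1) 0.0ms=0b +562.5ms=3/2b
2) 562.5ms=3/2b +281.25ms=3/4b
3) 843.75ms=9/4b +281.25ms=3/4b
4) 1125.0ms=3b +281.25ms=3/4b
5) 1406.25ms=15/4b +281.25ms=3/4b
6) 1687.5ms=9/2b +187.5ms=1/2b
7) 1875.0ms=5b +187.5ms=1/2b
8) 2062.5ms=11/2b +187.5ms=1/2b
Σ=6b of 6 (160bpm 3/8) — PASS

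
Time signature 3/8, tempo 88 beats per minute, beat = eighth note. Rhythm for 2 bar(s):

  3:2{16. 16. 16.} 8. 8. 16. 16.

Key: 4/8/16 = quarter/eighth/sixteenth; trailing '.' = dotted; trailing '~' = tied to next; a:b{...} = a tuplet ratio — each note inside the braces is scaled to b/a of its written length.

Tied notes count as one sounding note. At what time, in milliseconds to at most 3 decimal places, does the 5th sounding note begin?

1. 0.0ms @ 0 + 340.909ms (1/2)
2. 340.909ms @ 1/2 + 340.909ms (1/2)
3. 681.818ms @ 1 + 340.909ms (1/2)
4. 1022.727ms @ 3/2 + 1022.727ms (3/2)
5. 2045.455ms @ 3 + 1022.727ms (3/2)
6. 3068.182ms @ 9/2 + 511.364ms (3/4)
7. 3579.545ms @ 21/4 + 511.364ms (3/4)

note 5 onset = 3b = 2045.455ms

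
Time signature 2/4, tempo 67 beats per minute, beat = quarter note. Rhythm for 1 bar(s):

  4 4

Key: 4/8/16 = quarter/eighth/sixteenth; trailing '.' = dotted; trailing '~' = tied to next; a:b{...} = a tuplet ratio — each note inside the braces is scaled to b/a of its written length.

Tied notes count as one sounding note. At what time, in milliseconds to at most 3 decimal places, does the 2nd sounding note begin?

note 2 onset = 1b = 895.522ms

1. 0.0ms @ 0 + 895.522ms (1)
2. 895.522ms @ 1 + 895.522ms (1)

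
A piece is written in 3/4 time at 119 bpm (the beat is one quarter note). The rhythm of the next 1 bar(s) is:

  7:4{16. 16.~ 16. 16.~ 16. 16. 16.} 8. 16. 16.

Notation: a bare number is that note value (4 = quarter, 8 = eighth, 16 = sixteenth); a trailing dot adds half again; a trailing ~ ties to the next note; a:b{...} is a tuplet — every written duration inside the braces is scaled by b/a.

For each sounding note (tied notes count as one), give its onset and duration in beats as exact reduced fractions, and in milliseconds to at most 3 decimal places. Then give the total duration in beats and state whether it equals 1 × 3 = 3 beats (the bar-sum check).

1) 0.0ms=0b +108.043ms=3/14b
2) 108.043ms=3/14b +216.086ms=3/7b
3) 324.13ms=9/14b +216.086ms=3/7b
4) 540.216ms=15/14b +108.043ms=3/14b
5) 648.259ms=9/7b +108.043ms=3/14b
6) 756.303ms=3/2b +378.151ms=3/4b
7) 1134.454ms=9/4b +189.076ms=3/8b
8) 1323.529ms=21/8b +189.076ms=3/8b
Σ=3b of 3 (119bpm 3/4) — PASS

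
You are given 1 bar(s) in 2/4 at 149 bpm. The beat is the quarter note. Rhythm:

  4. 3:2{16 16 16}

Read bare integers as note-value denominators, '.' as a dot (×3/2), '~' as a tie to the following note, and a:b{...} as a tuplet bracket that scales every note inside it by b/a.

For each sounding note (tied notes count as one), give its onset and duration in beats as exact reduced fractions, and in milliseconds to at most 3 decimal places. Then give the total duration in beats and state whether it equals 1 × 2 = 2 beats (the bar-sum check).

1) 0.0ms=0b +604.027ms=3/2b
2) 604.027ms=3/2b +67.114ms=1/6b
3) 671.141ms=5/3b +67.114ms=1/6b
4) 738.255ms=11/6b +67.114ms=1/6b
Σ=2b of 2 (149bpm 2/4) — PASS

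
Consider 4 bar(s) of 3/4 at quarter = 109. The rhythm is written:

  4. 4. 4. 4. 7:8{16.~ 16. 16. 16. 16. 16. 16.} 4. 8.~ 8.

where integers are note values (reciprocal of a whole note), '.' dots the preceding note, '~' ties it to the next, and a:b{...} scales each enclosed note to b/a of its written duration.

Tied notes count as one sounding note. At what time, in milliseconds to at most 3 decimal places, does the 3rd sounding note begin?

1. 0.0ms @ 0 + 825.688ms (3/2)
2. 825.688ms @ 3/2 + 825.688ms (3/2)
3. 1651.376ms @ 3 + 825.688ms (3/2)
4. 2477.064ms @ 9/2 + 825.688ms (3/2)
5. 3302.752ms @ 6 + 471.822ms (6/7)
6. 3774.574ms @ 48/7 + 235.911ms (3/7)
7. 4010.485ms @ 51/7 + 235.911ms (3/7)
8. 4246.396ms @ 54/7 + 235.911ms (3/7)
9. 4482.307ms @ 57/7 + 235.911ms (3/7)
10. 4718.218ms @ 60/7 + 235.911ms (3/7)
11. 4954.128ms @ 9 + 825.688ms (3/2)
12. 5779.817ms @ 21/2 + 825.688ms (3/2)

note 3 onset = 3b = 1651.376ms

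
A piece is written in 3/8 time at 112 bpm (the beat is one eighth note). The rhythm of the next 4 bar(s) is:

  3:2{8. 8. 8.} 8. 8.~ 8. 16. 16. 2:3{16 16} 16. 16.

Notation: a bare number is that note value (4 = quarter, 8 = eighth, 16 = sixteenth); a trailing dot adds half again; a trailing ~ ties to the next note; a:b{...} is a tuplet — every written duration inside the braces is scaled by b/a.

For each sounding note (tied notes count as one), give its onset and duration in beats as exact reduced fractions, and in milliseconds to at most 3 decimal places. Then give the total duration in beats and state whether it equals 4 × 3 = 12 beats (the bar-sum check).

1) 0.0ms=0b +535.714ms=1b
2) 535.714ms=1b +535.714ms=1b
3) 1071.429ms=2b +535.714ms=1b
4) 1607.143ms=3b +803.571ms=3/2b
5) 2410.714ms=9/2b +1607.143ms=3b
6) 4017.857ms=15/2b +401.786ms=3/4b
7) 4419.643ms=33/4b +401.786ms=3/4b
8) 4821.429ms=9b +401.786ms=3/4b
9) 5223.214ms=39/4b +401.786ms=3/4b
10) 5625.0ms=21/2b +401.786ms=3/4b
11) 6026.786ms=45/4b +401.786ms=3/4b
Σ=12b of 12 (112bpm 3/8) — PASS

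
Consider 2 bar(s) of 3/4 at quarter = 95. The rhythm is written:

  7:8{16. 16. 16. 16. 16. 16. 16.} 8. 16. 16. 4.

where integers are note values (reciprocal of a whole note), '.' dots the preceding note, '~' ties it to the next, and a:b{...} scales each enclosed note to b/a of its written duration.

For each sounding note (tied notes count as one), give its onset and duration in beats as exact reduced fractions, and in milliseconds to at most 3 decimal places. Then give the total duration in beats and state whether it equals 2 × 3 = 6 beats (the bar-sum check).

1) 0.0ms=0b +270.677ms=3/7b
2) 270.677ms=3/7b +270.677ms=3/7b
3) 541.353ms=6/7b +270.677ms=3/7b
4) 812.03ms=9/7b +270.677ms=3/7b
5) 1082.707ms=12/7b +270.677ms=3/7b
6) 1353.383ms=15/7b +270.677ms=3/7b
7) 1624.06ms=18/7b +270.677ms=3/7b
8) 1894.737ms=3b +473.684ms=3/4b
9) 2368.421ms=15/4b +236.842ms=3/8b
10) 2605.263ms=33/8b +236.842ms=3/8b
11) 2842.105ms=9/2b +947.368ms=3/2b
Σ=6b of 6 (95bpm 3/4) — PASS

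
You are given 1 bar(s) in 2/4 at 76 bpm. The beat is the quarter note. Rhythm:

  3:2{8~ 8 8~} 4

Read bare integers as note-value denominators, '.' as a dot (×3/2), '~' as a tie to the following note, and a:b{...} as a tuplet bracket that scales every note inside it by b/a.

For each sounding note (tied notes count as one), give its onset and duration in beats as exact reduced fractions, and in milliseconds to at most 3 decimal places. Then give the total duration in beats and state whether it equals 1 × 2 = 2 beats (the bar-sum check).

1) 0.0ms=0b +526.316ms=2/3b
2) 526.316ms=2/3b +1052.632ms=4/3b
Σ=2b of 2 (76bpm 2/4) — PASS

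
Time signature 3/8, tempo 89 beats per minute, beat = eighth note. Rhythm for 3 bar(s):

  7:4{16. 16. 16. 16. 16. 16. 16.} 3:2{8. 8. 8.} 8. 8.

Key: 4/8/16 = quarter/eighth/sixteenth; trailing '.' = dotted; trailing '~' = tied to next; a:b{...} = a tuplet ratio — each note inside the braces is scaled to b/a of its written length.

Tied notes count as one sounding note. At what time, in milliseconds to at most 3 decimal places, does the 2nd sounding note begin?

note 2 onset = 3/7b = 288.925ms

1. 0.0ms @ 0 + 288.925ms (3/7)
2. 288.925ms @ 3/7 + 288.925ms (3/7)
3. 577.849ms @ 6/7 + 288.925ms (3/7)
4. 866.774ms @ 9/7 + 288.925ms (3/7)
5. 1155.698ms @ 12/7 + 288.925ms (3/7)
6. 1444.623ms @ 15/7 + 288.925ms (3/7)
7. 1733.547ms @ 18/7 + 288.925ms (3/7)
8. 2022.472ms @ 3 + 674.157ms (1)
9. 2696.629ms @ 4 + 674.157ms (1)
10. 3370.787ms @ 5 + 674.157ms (1)
11. 4044.944ms @ 6 + 1011.236ms (3/2)
12. 5056.18ms @ 15/2 + 1011.236ms (3/2)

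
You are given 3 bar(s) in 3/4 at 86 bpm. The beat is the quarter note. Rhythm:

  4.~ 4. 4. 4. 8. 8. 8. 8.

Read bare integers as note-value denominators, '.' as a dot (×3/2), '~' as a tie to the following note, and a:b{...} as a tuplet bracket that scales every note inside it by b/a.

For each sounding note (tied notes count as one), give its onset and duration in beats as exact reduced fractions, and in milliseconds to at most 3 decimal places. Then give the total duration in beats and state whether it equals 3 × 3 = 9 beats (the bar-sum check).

1) 0.0ms=0b +2093.023ms=3b
2) 2093.023ms=3b +1046.512ms=3/2b
3) 3139.535ms=9/2b +1046.512ms=3/2b
4) 4186.047ms=6b +523.256ms=3/4b
5) 4709.302ms=27/4b +523.256ms=3/4b
6) 5232.558ms=15/2b +523.256ms=3/4b
7) 5755.814ms=33/4b +523.256ms=3/4b
Σ=9b of 9 (86bpm 3/4) — PASS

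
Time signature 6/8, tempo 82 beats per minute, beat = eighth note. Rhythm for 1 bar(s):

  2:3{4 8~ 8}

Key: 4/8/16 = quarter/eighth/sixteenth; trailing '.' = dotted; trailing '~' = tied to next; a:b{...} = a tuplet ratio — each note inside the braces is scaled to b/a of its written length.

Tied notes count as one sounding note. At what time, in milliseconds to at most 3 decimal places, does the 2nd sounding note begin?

note 2 onset = 3b = 2195.122ms

1. 0.0ms @ 0 + 2195.122ms (3)
2. 2195.122ms @ 3 + 2195.122ms (3)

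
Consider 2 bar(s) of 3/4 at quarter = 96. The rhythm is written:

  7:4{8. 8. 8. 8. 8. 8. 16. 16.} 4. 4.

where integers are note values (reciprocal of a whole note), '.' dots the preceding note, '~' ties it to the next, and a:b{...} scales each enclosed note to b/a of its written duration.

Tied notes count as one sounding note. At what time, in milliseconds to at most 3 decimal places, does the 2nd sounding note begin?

1. 0.0ms @ 0 + 267.857ms (3/7)
2. 267.857ms @ 3/7 + 267.857ms (3/7)
3. 535.714ms @ 6/7 + 267.857ms (3/7)
4. 803.571ms @ 9/7 + 267.857ms (3/7)
5. 1071.429ms @ 12/7 + 267.857ms (3/7)
6. 1339.286ms @ 15/7 + 267.857ms (3/7)
7. 1607.143ms @ 18/7 + 133.929ms (3/14)
8. 1741.071ms @ 39/14 + 133.929ms (3/14)
9. 1875.0ms @ 3 + 937.5ms (3/2)
10. 2812.5ms @ 9/2 + 937.5ms (3/2)

note 2 onset = 3/7b = 267.857ms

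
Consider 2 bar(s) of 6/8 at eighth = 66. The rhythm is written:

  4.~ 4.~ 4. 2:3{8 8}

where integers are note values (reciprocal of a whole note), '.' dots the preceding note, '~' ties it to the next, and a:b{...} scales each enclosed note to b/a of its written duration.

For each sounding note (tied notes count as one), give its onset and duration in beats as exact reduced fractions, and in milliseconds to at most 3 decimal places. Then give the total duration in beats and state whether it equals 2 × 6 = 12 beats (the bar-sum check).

1) 0.0ms=0b +8181.818ms=9b
2) 8181.818ms=9b +1363.636ms=3/2b
3) 9545.455ms=21/2b +1363.636ms=3/2b
Σ=12b of 12 (66bpm 6/8) — PASS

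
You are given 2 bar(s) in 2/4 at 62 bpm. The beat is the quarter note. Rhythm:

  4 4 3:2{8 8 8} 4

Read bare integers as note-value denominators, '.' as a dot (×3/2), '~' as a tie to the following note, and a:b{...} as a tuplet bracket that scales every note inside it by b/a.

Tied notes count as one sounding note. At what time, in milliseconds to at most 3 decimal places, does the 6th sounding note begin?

note 6 onset = 3b = 2903.226ms

1. 0.0ms @ 0 + 967.742ms (1)
2. 967.742ms @ 1 + 967.742ms (1)
3. 1935.484ms @ 2 + 322.581ms (1/3)
4. 2258.065ms @ 7/3 + 322.581ms (1/3)
5. 2580.645ms @ 8/3 + 322.581ms (1/3)
6. 2903.226ms @ 3 + 967.742ms (1)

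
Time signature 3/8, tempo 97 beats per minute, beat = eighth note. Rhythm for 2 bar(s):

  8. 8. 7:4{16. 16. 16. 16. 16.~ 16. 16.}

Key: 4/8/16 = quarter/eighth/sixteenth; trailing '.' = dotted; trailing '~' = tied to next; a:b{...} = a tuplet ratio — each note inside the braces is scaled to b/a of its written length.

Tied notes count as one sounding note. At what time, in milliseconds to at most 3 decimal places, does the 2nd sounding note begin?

note 2 onset = 3/2b = 927.835ms

1. 0.0ms @ 0 + 927.835ms (3/2)
2. 927.835ms @ 3/2 + 927.835ms (3/2)
3. 1855.67ms @ 3 + 265.096ms (3/7)
4. 2120.766ms @ 24/7 + 265.096ms (3/7)
5. 2385.862ms @ 27/7 + 265.096ms (3/7)
6. 2650.957ms @ 30/7 + 265.096ms (3/7)
7. 2916.053ms @ 33/7 + 530.191ms (6/7)
8. 3446.244ms @ 39/7 + 265.096ms (3/7)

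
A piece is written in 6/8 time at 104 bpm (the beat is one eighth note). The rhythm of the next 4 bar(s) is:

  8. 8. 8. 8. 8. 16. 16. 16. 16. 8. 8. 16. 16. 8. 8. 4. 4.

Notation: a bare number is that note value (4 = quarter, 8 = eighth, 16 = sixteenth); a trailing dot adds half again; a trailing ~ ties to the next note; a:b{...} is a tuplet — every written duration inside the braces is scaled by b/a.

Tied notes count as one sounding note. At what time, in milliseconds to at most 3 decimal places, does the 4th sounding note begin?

note 4 onset = 9/2b = 2596.154ms

1. 0.0ms @ 0 + 865.385ms (3/2)
2. 865.385ms @ 3/2 + 865.385ms (3/2)
3. 1730.769ms @ 3 + 865.385ms (3/2)
4. 2596.154ms @ 9/2 + 865.385ms (3/2)
5. 3461.538ms @ 6 + 865.385ms (3/2)
6. 4326.923ms @ 15/2 + 432.692ms (3/4)
7. 4759.615ms @ 33/4 + 432.692ms (3/4)
8. 5192.308ms @ 9 + 432.692ms (3/4)
9. 5625.0ms @ 39/4 + 432.692ms (3/4)
10. 6057.692ms @ 21/2 + 865.385ms (3/2)
11. 6923.077ms @ 12 + 865.385ms (3/2)
12. 7788.462ms @ 27/2 + 432.692ms (3/4)
13. 8221.154ms @ 57/4 + 432.692ms (3/4)
14. 8653.846ms @ 15 + 865.385ms (3/2)
15. 9519.231ms @ 33/2 + 865.385ms (3/2)
16. 10384.615ms @ 18 + 1730.769ms (3)
17. 12115.385ms @ 21 + 1730.769ms (3)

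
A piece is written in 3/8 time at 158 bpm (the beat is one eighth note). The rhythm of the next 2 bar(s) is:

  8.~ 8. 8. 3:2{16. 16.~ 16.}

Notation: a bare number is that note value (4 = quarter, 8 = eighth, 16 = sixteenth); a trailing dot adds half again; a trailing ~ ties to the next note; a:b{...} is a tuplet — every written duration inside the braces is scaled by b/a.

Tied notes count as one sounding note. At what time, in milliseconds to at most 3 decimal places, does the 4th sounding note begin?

note 4 onset = 5b = 1898.734ms

1. 0.0ms @ 0 + 1139.241ms (3)
2. 1139.241ms @ 3 + 569.62ms (3/2)
3. 1708.861ms @ 9/2 + 189.873ms (1/2)
4. 1898.734ms @ 5 + 379.747ms (1)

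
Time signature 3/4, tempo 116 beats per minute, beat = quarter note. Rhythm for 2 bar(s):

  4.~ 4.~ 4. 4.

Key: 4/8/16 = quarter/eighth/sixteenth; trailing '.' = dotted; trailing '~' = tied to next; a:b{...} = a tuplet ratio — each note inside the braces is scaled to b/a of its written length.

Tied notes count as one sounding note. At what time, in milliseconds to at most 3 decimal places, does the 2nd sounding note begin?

1. 0.0ms @ 0 + 2327.586ms (9/2)
2. 2327.586ms @ 9/2 + 775.862ms (3/2)

note 2 onset = 9/2b = 2327.586ms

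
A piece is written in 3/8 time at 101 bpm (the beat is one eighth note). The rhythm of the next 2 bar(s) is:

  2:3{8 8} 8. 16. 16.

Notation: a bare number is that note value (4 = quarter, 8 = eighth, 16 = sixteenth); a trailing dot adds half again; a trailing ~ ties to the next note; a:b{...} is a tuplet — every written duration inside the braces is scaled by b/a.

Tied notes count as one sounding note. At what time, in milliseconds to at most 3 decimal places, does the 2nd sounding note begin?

note 2 onset = 3/2b = 891.089ms

1. 0.0ms @ 0 + 891.089ms (3/2)
2. 891.089ms @ 3/2 + 891.089ms (3/2)
3. 1782.178ms @ 3 + 891.089ms (3/2)
4. 2673.267ms @ 9/2 + 445.545ms (3/4)
5. 3118.812ms @ 21/4 + 445.545ms (3/4)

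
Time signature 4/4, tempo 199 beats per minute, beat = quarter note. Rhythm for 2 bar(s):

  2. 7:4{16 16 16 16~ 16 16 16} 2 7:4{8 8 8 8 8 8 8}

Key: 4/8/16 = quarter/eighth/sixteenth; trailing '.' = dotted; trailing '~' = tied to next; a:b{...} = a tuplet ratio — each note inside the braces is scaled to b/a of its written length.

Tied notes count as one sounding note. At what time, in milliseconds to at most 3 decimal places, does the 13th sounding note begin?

1. 0.0ms @ 0 + 904.523ms (3)
2. 904.523ms @ 3 + 43.073ms (1/7)
3. 947.595ms @ 22/7 + 43.073ms (1/7)
4. 990.668ms @ 23/7 + 43.073ms (1/7)
5. 1033.74ms @ 24/7 + 86.145ms (2/7)
6. 1119.885ms @ 26/7 + 43.073ms (1/7)
7. 1162.958ms @ 27/7 + 43.073ms (1/7)
8. 1206.03ms @ 4 + 603.015ms (2)
9. 1809.045ms @ 6 + 86.145ms (2/7)
10. 1895.19ms @ 44/7 + 86.145ms (2/7)
11. 1981.335ms @ 46/7 + 86.145ms (2/7)
12. 2067.48ms @ 48/7 + 86.145ms (2/7)
13. 2153.625ms @ 50/7 + 86.145ms (2/7)
14. 2239.77ms @ 52/7 + 86.145ms (2/7)
15. 2325.915ms @ 54/7 + 86.145ms (2/7)

note 13 onset = 50/7b = 2153.625ms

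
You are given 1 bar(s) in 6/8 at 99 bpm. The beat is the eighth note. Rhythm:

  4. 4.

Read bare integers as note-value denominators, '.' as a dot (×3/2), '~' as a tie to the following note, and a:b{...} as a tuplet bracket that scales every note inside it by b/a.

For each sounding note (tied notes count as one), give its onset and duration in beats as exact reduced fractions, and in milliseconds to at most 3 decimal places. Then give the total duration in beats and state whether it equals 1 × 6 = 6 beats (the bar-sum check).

1) 0.0ms=0b +1818.182ms=3b
2) 1818.182ms=3b +1818.182ms=3b
Σ=6b of 6 (99bpm 6/8) — PASS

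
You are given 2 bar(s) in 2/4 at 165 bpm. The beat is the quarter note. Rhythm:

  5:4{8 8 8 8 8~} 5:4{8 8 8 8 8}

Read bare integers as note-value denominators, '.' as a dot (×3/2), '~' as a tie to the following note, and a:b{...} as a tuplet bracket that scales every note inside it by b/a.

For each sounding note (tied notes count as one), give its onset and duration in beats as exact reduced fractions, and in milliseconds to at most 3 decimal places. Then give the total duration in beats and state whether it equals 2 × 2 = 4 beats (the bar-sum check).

1) 0.0ms=0b +145.455ms=2/5b
2) 145.455ms=2/5b +145.455ms=2/5b
3) 290.909ms=4/5b +145.455ms=2/5b
4) 436.364ms=6/5b +145.455ms=2/5b
5) 581.818ms=8/5b +290.909ms=4/5b
6) 872.727ms=12/5b +145.455ms=2/5b
7) 1018.182ms=14/5b +145.455ms=2/5b
8) 1163.636ms=16/5b +145.455ms=2/5b
9) 1309.091ms=18/5b +145.455ms=2/5b
Σ=4b of 4 (165bpm 2/4) — PASS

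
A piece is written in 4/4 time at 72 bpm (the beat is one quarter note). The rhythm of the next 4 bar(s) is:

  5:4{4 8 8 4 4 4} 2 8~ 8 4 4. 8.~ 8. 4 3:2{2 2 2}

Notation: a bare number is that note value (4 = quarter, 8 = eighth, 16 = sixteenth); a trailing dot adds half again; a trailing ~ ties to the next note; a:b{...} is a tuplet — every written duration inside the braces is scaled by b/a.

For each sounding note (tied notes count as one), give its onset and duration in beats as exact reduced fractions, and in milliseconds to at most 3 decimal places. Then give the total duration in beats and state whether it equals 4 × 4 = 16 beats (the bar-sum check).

1) 0.0ms=0b +666.667ms=4/5b
2) 666.667ms=4/5b +333.333ms=2/5b
3) 1000.0ms=6/5b +333.333ms=2/5b
4) 1333.333ms=8/5b +666.667ms=4/5b
5) 2000.0ms=12/5b +666.667ms=4/5b
6) 2666.667ms=16/5b +666.667ms=4/5b
7) 3333.333ms=4b +1666.667ms=2b
8) 5000.0ms=6b +833.333ms=1b
9) 5833.333ms=7b +833.333ms=1b
10) 6666.667ms=8b +1250.0ms=3/2b
11) 7916.667ms=19/2b +1250.0ms=3/2b
12) 9166.667ms=11b +833.333ms=1b
13) 10000.0ms=12b +1111.111ms=4/3b
14) 11111.111ms=40/3b +1111.111ms=4/3b
15) 12222.222ms=44/3b +1111.111ms=4/3b
Σ=16b of 16 (72bpm 4/4) — PASS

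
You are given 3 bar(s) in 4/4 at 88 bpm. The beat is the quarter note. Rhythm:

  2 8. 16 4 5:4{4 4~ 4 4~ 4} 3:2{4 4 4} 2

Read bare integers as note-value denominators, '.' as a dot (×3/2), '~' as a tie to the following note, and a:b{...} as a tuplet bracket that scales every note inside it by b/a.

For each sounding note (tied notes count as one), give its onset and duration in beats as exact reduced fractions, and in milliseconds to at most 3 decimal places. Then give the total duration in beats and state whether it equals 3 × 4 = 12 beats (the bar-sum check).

1) 0.0ms=0b +1363.636ms=2b
2) 1363.636ms=2b +511.364ms=3/4b
3) 1875.0ms=11/4b +170.455ms=1/4b
4) 2045.455ms=3b +681.818ms=1b
5) 2727.273ms=4b +545.455ms=4/5b
6) 3272.727ms=24/5b +1090.909ms=8/5b
7) 4363.636ms=32/5b +1090.909ms=8/5b
8) 5454.545ms=8b +454.545ms=2/3b
9) 5909.091ms=26/3b +454.545ms=2/3b
10) 6363.636ms=28/3b +454.545ms=2/3b
11) 6818.182ms=10b +1363.636ms=2b
Σ=12b of 12 (88bpm 4/4) — PASS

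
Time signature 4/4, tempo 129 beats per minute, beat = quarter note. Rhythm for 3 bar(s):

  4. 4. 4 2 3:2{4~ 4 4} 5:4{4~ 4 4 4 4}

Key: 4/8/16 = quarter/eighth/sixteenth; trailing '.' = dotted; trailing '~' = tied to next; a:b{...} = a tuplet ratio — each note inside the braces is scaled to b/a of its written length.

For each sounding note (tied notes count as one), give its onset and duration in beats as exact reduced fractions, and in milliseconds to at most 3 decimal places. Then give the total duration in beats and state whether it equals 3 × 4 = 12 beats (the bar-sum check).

1) 0.0ms=0b +697.674ms=3/2b
2) 697.674ms=3/2b +697.674ms=3/2b
3) 1395.349ms=3b +465.116ms=1b
4) 1860.465ms=4b +930.233ms=2b
5) 2790.698ms=6b +620.155ms=4/3b
6) 3410.853ms=22/3b +310.078ms=2/3b
7) 3720.93ms=8b +744.186ms=8/5b
8) 4465.116ms=48/5b +372.093ms=4/5b
9) 4837.209ms=52/5b +372.093ms=4/5b
10) 5209.302ms=56/5b +372.093ms=4/5b
Σ=12b of 12 (129bpm 4/4) — PASS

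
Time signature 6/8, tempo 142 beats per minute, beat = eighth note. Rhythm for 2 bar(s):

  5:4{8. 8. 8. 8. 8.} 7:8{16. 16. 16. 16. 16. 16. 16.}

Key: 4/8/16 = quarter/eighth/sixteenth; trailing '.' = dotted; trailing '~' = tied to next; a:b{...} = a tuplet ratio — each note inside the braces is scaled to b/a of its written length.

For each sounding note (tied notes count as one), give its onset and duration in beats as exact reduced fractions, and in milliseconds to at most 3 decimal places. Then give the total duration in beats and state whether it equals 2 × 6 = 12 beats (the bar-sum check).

1) 0.0ms=0b +507.042ms=6/5b
2) 507.042ms=6/5b +507.042ms=6/5b
3) 1014.085ms=12/5b +507.042ms=6/5b
4) 1521.127ms=18/5b +507.042ms=6/5b
5) 2028.169ms=24/5b +507.042ms=6/5b
6) 2535.211ms=6b +362.173ms=6/7b
7) 2897.384ms=48/7b +362.173ms=6/7b
8) 3259.557ms=54/7b +362.173ms=6/7b
9) 3621.73ms=60/7b +362.173ms=6/7b
10) 3983.903ms=66/7b +362.173ms=6/7b
11) 4346.076ms=72/7b +362.173ms=6/7b
12) 4708.249ms=78/7b +362.173ms=6/7b
Σ=12b of 12 (142bpm 6/8) — PASS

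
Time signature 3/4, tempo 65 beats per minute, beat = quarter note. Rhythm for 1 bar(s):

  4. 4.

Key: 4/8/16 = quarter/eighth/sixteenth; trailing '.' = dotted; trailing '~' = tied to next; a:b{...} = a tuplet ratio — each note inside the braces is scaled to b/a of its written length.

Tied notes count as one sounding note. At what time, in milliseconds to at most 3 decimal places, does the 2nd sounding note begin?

1. 0.0ms @ 0 + 1384.615ms (3/2)
2. 1384.615ms @ 3/2 + 1384.615ms (3/2)

note 2 onset = 3/2b = 1384.615ms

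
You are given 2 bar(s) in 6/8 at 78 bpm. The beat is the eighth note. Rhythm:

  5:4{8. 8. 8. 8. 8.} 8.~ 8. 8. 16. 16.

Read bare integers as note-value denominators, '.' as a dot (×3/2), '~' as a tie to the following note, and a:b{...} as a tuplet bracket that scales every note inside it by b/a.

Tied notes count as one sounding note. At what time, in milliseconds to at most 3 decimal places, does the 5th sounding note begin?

note 5 onset = 24/5b = 3692.308ms

1. 0.0ms @ 0 + 923.077ms (6/5)
2. 923.077ms @ 6/5 + 923.077ms (6/5)
3. 1846.154ms @ 12/5 + 923.077ms (6/5)
4. 2769.231ms @ 18/5 + 923.077ms (6/5)
5. 3692.308ms @ 24/5 + 923.077ms (6/5)
6. 4615.385ms @ 6 + 2307.692ms (3)
7. 6923.077ms @ 9 + 1153.846ms (3/2)
8. 8076.923ms @ 21/2 + 576.923ms (3/4)
9. 8653.846ms @ 45/4 + 576.923ms (3/4)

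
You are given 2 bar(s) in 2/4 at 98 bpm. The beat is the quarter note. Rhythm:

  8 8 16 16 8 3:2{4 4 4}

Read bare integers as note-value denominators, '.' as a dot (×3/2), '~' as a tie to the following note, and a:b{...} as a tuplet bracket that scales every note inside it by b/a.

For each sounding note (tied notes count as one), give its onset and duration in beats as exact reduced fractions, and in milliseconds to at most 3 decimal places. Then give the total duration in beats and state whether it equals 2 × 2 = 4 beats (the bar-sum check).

1) 0.0ms=0b +306.122ms=1/2b
2) 306.122ms=1/2b +306.122ms=1/2b
3) 612.245ms=1b +153.061ms=1/4b
4) 765.306ms=5/4b +153.061ms=1/4b
5) 918.367ms=3/2b +306.122ms=1/2b
6) 1224.49ms=2b +408.163ms=2/3b
7) 1632.653ms=8/3b +408.163ms=2/3b
8) 2040.816ms=10/3b +408.163ms=2/3b
Σ=4b of 4 (98bpm 2/4) — PASS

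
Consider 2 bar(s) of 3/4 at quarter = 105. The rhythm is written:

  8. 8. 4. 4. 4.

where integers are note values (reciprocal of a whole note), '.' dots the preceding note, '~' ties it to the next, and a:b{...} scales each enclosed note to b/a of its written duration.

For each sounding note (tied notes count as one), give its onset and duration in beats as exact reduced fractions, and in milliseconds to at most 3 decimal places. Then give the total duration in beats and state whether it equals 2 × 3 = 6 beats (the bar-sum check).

1) 0.0ms=0b +428.571ms=3/4b
2) 428.571ms=3/4b +428.571ms=3/4b
3) 857.143ms=3/2b +857.143ms=3/2b
4) 1714.286ms=3b +857.143ms=3/2b
5) 2571.429ms=9/2b +857.143ms=3/2b
Σ=6b of 6 (105bpm 3/4) — PASS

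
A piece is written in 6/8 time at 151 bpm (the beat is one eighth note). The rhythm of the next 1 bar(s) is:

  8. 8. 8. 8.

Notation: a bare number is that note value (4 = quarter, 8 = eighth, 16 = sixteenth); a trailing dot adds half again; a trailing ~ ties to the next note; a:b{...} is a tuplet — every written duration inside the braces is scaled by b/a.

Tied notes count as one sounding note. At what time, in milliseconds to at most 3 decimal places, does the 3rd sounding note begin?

note 3 onset = 3b = 1192.053ms

1. 0.0ms @ 0 + 596.026ms (3/2)
2. 596.026ms @ 3/2 + 596.026ms (3/2)
3. 1192.053ms @ 3 + 596.026ms (3/2)
4. 1788.079ms @ 9/2 + 596.026ms (3/2)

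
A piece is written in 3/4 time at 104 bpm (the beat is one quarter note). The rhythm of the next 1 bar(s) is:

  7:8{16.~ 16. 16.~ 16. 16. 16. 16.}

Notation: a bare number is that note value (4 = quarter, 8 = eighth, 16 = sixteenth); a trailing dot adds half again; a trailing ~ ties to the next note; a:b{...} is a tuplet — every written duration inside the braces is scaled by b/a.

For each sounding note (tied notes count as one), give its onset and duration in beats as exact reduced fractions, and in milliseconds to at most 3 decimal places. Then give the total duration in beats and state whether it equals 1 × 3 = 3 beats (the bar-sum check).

1) 0.0ms=0b +494.505ms=6/7b
2) 494.505ms=6/7b +494.505ms=6/7b
3) 989.011ms=12/7b +247.253ms=3/7b
4) 1236.264ms=15/7b +247.253ms=3/7b
5) 1483.516ms=18/7b +247.253ms=3/7b
Σ=3b of 3 (104bpm 3/4) — PASS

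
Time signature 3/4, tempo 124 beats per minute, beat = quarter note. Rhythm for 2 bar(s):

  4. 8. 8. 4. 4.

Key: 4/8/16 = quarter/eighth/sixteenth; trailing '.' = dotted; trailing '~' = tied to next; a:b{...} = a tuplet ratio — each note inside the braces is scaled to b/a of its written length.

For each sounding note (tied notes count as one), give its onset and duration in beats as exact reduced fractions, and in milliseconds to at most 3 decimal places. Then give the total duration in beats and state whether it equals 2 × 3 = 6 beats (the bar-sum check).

1) 0.0ms=0b +725.806ms=3/2b
2) 725.806ms=3/2b +362.903ms=3/4b
3) 1088.71ms=9/4b +362.903ms=3/4b
4) 1451.613ms=3b +725.806ms=3/2b
5) 2177.419ms=9/2b +725.806ms=3/2b
Σ=6b of 6 (124bpm 3/4) — PASS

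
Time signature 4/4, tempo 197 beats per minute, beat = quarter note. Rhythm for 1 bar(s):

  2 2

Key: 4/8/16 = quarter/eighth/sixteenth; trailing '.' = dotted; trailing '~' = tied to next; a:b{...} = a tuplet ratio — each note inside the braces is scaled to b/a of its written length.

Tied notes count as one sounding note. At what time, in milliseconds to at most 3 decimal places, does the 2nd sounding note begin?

note 2 onset = 2b = 609.137ms

1. 0.0ms @ 0 + 609.137ms (2)
2. 609.137ms @ 2 + 609.137ms (2)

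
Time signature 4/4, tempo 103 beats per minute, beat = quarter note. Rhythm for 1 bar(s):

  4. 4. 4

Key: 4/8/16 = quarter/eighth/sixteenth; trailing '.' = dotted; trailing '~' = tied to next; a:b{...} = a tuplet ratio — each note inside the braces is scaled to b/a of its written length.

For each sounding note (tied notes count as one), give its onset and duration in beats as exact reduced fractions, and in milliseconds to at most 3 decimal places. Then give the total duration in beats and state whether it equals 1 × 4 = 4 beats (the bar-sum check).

1) 0.0ms=0b +873.786ms=3/2b
2) 873.786ms=3/2b +873.786ms=3/2b
3) 1747.573ms=3b +582.524ms=1b
Σ=4b of 4 (103bpm 4/4) — PASS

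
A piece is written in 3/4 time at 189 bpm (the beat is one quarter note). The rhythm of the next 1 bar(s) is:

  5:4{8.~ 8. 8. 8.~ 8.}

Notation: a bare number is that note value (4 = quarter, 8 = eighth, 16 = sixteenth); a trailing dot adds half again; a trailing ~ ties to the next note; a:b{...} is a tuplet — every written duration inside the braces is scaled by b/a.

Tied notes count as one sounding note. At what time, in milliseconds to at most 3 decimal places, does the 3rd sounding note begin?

note 3 onset = 9/5b = 571.429ms

1. 0.0ms @ 0 + 380.952ms (6/5)
2. 380.952ms @ 6/5 + 190.476ms (3/5)
3. 571.429ms @ 9/5 + 380.952ms (6/5)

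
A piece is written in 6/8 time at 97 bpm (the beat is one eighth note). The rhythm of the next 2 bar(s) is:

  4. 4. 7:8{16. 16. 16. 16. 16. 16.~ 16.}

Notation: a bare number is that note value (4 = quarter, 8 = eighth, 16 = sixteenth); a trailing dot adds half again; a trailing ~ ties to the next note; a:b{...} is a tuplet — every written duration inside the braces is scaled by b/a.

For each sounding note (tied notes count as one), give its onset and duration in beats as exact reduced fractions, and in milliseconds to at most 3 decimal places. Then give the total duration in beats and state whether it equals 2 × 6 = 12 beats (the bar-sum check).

1) 0.0ms=0b +1855.67ms=3b
2) 1855.67ms=3b +1855.67ms=3b
3) 3711.34ms=6b +530.191ms=6/7b
4) 4241.532ms=48/7b +530.191ms=6/7b
5) 4771.723ms=54/7b +530.191ms=6/7b
6) 5301.915ms=60/7b +530.191ms=6/7b
7) 5832.106ms=66/7b +530.191ms=6/7b
8) 6362.297ms=72/7b +1060.383ms=12/7b
Σ=12b of 12 (97bpm 6/8) — PASS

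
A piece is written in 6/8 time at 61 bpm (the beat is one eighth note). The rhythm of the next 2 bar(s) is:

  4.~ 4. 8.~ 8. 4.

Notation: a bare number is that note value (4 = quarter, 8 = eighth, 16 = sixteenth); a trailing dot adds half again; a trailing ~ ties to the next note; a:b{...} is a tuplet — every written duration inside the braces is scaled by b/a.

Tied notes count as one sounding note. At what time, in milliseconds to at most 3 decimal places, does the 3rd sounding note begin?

1. 0.0ms @ 0 + 5901.639ms (6)
2. 5901.639ms @ 6 + 2950.82ms (3)
3. 8852.459ms @ 9 + 2950.82ms (3)

note 3 onset = 9b = 8852.459ms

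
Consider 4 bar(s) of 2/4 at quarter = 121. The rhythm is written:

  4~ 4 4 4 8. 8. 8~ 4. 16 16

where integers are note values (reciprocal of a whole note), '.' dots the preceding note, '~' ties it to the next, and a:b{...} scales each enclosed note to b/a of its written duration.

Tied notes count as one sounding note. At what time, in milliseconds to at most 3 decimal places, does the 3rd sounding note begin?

note 3 onset = 3b = 1487.603ms

1. 0.0ms @ 0 + 991.736ms (2)
2. 991.736ms @ 2 + 495.868ms (1)
3. 1487.603ms @ 3 + 495.868ms (1)
4. 1983.471ms @ 4 + 371.901ms (3/4)
5. 2355.372ms @ 19/4 + 371.901ms (3/4)
6. 2727.273ms @ 11/2 + 991.736ms (2)
7. 3719.008ms @ 15/2 + 123.967ms (1/4)
8. 3842.975ms @ 31/4 + 123.967ms (1/4)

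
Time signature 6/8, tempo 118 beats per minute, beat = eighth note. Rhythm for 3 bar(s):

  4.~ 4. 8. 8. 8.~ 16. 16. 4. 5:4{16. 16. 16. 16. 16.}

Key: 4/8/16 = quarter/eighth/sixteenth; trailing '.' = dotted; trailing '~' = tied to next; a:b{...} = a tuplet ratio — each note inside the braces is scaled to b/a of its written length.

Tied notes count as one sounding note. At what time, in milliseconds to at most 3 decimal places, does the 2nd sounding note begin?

note 2 onset = 6b = 3050.847ms

1. 0.0ms @ 0 + 3050.847ms (6)
2. 3050.847ms @ 6 + 762.712ms (3/2)
3. 3813.559ms @ 15/2 + 762.712ms (3/2)
4. 4576.271ms @ 9 + 1144.068ms (9/4)
5. 5720.339ms @ 45/4 + 381.356ms (3/4)
6. 6101.695ms @ 12 + 1525.424ms (3)
7. 7627.119ms @ 15 + 305.085ms (3/5)
8. 7932.203ms @ 78/5 + 305.085ms (3/5)
9. 8237.288ms @ 81/5 + 305.085ms (3/5)
10. 8542.373ms @ 84/5 + 305.085ms (3/5)
11. 8847.458ms @ 87/5 + 305.085ms (3/5)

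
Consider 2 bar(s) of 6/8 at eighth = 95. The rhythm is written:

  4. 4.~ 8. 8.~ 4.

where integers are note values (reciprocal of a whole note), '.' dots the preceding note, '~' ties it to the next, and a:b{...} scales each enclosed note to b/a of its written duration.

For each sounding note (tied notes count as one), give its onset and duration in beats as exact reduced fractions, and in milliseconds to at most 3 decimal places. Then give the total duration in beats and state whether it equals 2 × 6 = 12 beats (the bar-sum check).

1) 0.0ms=0b +1894.737ms=3b
2) 1894.737ms=3b +2842.105ms=9/2b
3) 4736.842ms=15/2b +2842.105ms=9/2b
Σ=12b of 12 (95bpm 6/8) — PASS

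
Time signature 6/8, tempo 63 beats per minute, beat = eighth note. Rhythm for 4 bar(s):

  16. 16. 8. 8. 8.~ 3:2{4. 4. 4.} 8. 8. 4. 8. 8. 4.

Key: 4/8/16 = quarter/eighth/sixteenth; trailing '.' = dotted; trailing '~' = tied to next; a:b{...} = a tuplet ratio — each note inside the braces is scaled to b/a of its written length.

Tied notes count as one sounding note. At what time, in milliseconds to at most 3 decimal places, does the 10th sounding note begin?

1. 0.0ms @ 0 + 714.286ms (3/4)
2. 714.286ms @ 3/4 + 714.286ms (3/4)
3. 1428.571ms @ 3/2 + 1428.571ms (3/2)
4. 2857.143ms @ 3 + 1428.571ms (3/2)
5. 4285.714ms @ 9/2 + 3333.333ms (7/2)
6. 7619.048ms @ 8 + 1904.762ms (2)
7. 9523.81ms @ 10 + 1904.762ms (2)
8. 11428.571ms @ 12 + 1428.571ms (3/2)
9. 12857.143ms @ 27/2 + 1428.571ms (3/2)
10. 14285.714ms @ 15 + 2857.143ms (3)
11. 17142.857ms @ 18 + 1428.571ms (3/2)
12. 18571.429ms @ 39/2 + 1428.571ms (3/2)
13. 20000.0ms @ 21 + 2857.143ms (3)

note 10 onset = 15b = 14285.714ms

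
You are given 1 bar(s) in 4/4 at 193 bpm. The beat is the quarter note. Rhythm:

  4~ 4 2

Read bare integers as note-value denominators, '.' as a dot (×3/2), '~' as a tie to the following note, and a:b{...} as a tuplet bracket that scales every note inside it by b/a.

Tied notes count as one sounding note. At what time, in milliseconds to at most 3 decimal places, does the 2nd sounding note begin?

note 2 onset = 2b = 621.762ms

1. 0.0ms @ 0 + 621.762ms (2)
2. 621.762ms @ 2 + 621.762ms (2)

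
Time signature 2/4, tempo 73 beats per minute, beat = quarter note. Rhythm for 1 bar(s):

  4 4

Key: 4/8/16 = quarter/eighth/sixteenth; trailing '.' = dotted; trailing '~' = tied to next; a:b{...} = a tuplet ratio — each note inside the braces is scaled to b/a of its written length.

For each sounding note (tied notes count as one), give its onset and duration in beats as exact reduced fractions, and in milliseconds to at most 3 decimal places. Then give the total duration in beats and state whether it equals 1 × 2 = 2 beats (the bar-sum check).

1) 0.0ms=0b +821.918ms=1b
2) 821.918ms=1b +821.918ms=1b
Σ=2b of 2 (73bpm 2/4) — PASS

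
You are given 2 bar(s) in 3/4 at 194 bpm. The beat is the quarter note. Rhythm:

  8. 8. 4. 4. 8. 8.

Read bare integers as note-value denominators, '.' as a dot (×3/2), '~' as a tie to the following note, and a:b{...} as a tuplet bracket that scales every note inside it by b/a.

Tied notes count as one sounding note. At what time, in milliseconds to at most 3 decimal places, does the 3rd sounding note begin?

1. 0.0ms @ 0 + 231.959ms (3/4)
2. 231.959ms @ 3/4 + 231.959ms (3/4)
3. 463.918ms @ 3/2 + 463.918ms (3/2)
4. 927.835ms @ 3 + 463.918ms (3/2)
5. 1391.753ms @ 9/2 + 231.959ms (3/4)
6. 1623.711ms @ 21/4 + 231.959ms (3/4)

note 3 onset = 3/2b = 463.918ms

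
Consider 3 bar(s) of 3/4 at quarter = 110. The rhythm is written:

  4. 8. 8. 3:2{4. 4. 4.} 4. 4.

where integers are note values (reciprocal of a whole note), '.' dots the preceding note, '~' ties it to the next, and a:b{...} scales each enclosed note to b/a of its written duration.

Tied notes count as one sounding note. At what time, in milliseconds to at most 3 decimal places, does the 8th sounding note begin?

note 8 onset = 15/2b = 4090.909ms

1. 0.0ms @ 0 + 818.182ms (3/2)
2. 818.182ms @ 3/2 + 409.091ms (3/4)
3. 1227.273ms @ 9/4 + 409.091ms (3/4)
4. 1636.364ms @ 3 + 545.455ms (1)
5. 2181.818ms @ 4 + 545.455ms (1)
6. 2727.273ms @ 5 + 545.455ms (1)
7. 3272.727ms @ 6 + 818.182ms (3/2)
8. 4090.909ms @ 15/2 + 818.182ms (3/2)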